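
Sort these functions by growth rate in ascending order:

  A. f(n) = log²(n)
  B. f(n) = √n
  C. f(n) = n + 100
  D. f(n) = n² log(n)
A < B < C < D

Comparing growth rates:
A = log²(n) is O(log² n)
B = √n is O(√n)
C = n + 100 is O(n)
D = n² log(n) is O(n² log n)

Therefore, the order from slowest to fastest is: A < B < C < D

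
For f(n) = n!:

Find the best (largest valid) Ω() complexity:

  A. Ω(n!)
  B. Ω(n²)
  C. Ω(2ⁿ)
A

f(n) = n! is Ω(n!).
All listed options are valid Big-Ω bounds (lower bounds),
but Ω(n!) is the tightest (largest valid bound).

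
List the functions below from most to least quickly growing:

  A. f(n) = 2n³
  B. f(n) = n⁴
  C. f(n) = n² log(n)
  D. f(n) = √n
B > A > C > D

Comparing growth rates:
B = n⁴ is O(n⁴)
A = 2n³ is O(n³)
C = n² log(n) is O(n² log n)
D = √n is O(√n)

Therefore, the order from fastest to slowest is: B > A > C > D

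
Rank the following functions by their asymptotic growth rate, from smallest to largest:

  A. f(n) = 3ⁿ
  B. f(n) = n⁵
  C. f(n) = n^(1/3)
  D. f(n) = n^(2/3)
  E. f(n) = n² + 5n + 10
C < D < E < B < A

Comparing growth rates:
C = n^(1/3) is O(n^(1/3))
D = n^(2/3) is O(n^(2/3))
E = n² + 5n + 10 is O(n²)
B = n⁵ is O(n⁵)
A = 3ⁿ is O(3ⁿ)

Therefore, the order from slowest to fastest is: C < D < E < B < A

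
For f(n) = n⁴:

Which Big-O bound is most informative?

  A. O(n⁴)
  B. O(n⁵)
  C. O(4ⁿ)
A

f(n) = n⁴ is O(n⁴).
All listed options are valid Big-O bounds (upper bounds),
but O(n⁴) is the tightest (smallest valid bound).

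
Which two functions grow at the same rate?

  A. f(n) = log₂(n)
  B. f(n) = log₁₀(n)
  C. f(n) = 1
A and B

Examining each function:
  A. log₂(n) is O(log n)
  B. log₁₀(n) is O(log n)
  C. 1 is O(1)

Functions A and B both have the same complexity class.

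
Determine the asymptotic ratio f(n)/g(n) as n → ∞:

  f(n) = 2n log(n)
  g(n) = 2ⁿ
0

Since 2n log(n) (O(n log n)) grows slower than 2ⁿ (O(2ⁿ)),
the ratio f(n)/g(n) → 0 as n → ∞.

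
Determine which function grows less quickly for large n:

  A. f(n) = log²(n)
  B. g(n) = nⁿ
A

f(n) = log²(n) is O(log² n), while g(n) = nⁿ is O(nⁿ).
Since O(log² n) grows slower than O(nⁿ), f(n) is dominated.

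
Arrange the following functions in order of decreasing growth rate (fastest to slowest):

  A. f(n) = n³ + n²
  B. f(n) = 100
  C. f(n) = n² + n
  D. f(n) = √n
A > C > D > B

Comparing growth rates:
A = n³ + n² is O(n³)
C = n² + n is O(n²)
D = √n is O(√n)
B = 100 is O(1)

Therefore, the order from fastest to slowest is: A > C > D > B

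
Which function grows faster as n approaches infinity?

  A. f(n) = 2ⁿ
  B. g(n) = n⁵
A

f(n) = 2ⁿ is O(2ⁿ), while g(n) = n⁵ is O(n⁵).
Since O(2ⁿ) grows faster than O(n⁵), f(n) dominates.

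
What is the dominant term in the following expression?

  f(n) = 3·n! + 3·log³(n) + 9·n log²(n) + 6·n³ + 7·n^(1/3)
3·n!

Looking at each term:
  - 3·n! is O(n!)
  - 3·log³(n) is O(log³ n)
  - 9·n log²(n) is O(n log² n)
  - 6·n³ is O(n³)
  - 7·n^(1/3) is O(n^(1/3))

The term 3·n! (O(n!)) grows fastest and dominates all others.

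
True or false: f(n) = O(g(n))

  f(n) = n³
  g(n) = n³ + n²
True

f(n) = n³ and g(n) = n³ + n² are both O(n³).
Big-O permits equal growth rates (f ≤ c·g for some c), so f(n) = O(g(n)) is true.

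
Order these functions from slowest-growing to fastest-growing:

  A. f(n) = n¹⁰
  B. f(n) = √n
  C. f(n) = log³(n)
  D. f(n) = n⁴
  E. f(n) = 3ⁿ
C < B < D < A < E

Comparing growth rates:
C = log³(n) is O(log³ n)
B = √n is O(√n)
D = n⁴ is O(n⁴)
A = n¹⁰ is O(n¹⁰)
E = 3ⁿ is O(3ⁿ)

Therefore, the order from slowest to fastest is: C < B < D < A < E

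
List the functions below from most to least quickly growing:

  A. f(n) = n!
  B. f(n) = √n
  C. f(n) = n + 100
A > C > B

Comparing growth rates:
A = n! is O(n!)
C = n + 100 is O(n)
B = √n is O(√n)

Therefore, the order from fastest to slowest is: A > C > B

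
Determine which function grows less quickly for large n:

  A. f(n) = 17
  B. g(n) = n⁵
A

f(n) = 17 is O(1), while g(n) = n⁵ is O(n⁵).
Since O(1) grows slower than O(n⁵), f(n) is dominated.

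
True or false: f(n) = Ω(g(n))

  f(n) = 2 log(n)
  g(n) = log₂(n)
True

f(n) = 2 log(n) and g(n) = log₂(n) are both O(log n).
Big-Ω permits equal growth rates (f ≥ c·g for some c > 0), so f(n) = Ω(g(n)) is true.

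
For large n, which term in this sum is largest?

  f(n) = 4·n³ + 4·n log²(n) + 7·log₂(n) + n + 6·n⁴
6·n⁴

Looking at each term:
  - 4·n³ is O(n³)
  - 4·n log²(n) is O(n log² n)
  - 7·log₂(n) is O(log n)
  - n is O(n)
  - 6·n⁴ is O(n⁴)

The term 6·n⁴ (O(n⁴)) grows fastest and dominates all others.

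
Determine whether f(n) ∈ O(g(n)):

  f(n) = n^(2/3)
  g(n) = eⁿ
True

f(n) = n^(2/3) is O(n^(2/3)), and g(n) = eⁿ is O(eⁿ).
Since O(n^(2/3)) ⊆ O(eⁿ) (f grows no faster than g), f(n) = O(g(n)) is true.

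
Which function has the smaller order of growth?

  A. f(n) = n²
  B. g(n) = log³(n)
B

f(n) = n² is O(n²), while g(n) = log³(n) is O(log³ n).
Since O(log³ n) grows slower than O(n²), g(n) is dominated.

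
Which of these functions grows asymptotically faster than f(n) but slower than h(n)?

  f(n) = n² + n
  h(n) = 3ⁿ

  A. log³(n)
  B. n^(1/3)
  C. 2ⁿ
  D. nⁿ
C

We need g(n) with n² + n = o(g(n)) and g(n) = o(3ⁿ), i.e. O(n²) ≺ g ≺ O(3ⁿ).
Check each option:
  A. log³(n) — O(log³ n) does not grow strictly faster than f(n)
  B. n^(1/3) — O(n^(1/3)) does not grow strictly faster than f(n)
  C. 2ⁿ — O(2ⁿ) is strictly between O(n²) and O(3ⁿ) ✓
  D. nⁿ — O(nⁿ) does not grow strictly slower than h(n)

Only option C (2ⁿ) lies strictly between.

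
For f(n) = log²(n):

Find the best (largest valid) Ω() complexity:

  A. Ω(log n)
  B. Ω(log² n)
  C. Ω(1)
B

f(n) = log²(n) is Ω(log² n).
All listed options are valid Big-Ω bounds (lower bounds),
but Ω(log² n) is the tightest (largest valid bound).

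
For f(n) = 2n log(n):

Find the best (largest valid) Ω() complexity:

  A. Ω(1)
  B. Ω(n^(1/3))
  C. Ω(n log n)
C

f(n) = 2n log(n) is Ω(n log n).
All listed options are valid Big-Ω bounds (lower bounds),
but Ω(n log n) is the tightest (largest valid bound).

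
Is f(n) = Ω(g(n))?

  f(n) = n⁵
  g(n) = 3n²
True

f(n) = n⁵ is O(n⁵), and g(n) = 3n² is O(n²).
Since O(n⁵) grows at least as fast as O(n²), f(n) = Ω(g(n)) is true.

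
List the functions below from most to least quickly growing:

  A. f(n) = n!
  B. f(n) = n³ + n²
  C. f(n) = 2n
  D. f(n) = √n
A > B > C > D

Comparing growth rates:
A = n! is O(n!)
B = n³ + n² is O(n³)
C = 2n is O(n)
D = √n is O(√n)

Therefore, the order from fastest to slowest is: A > B > C > D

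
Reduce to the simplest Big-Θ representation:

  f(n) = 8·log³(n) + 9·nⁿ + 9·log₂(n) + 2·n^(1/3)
Θ(nⁿ)

Order the terms by growth rate: 9·log₂(n) ≺ 8·log³(n) ≺ 2·n^(1/3) ≺ 9·nⁿ.
The fastest-growing term 9·nⁿ dominates as n → ∞; dropping its constant factor gives Θ(nⁿ).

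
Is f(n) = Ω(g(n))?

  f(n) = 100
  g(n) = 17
True

f(n) = 100 and g(n) = 17 are both O(1).
Big-Ω permits equal growth rates (f ≥ c·g for some c > 0), so f(n) = Ω(g(n)) is true.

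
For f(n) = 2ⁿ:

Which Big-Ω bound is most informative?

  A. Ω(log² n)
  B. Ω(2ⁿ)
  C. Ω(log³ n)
B

f(n) = 2ⁿ is Ω(2ⁿ).
All listed options are valid Big-Ω bounds (lower bounds),
but Ω(2ⁿ) is the tightest (largest valid bound).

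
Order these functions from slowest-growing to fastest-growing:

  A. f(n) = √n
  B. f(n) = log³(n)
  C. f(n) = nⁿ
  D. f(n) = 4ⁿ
B < A < D < C

Comparing growth rates:
B = log³(n) is O(log³ n)
A = √n is O(√n)
D = 4ⁿ is O(4ⁿ)
C = nⁿ is O(nⁿ)

Therefore, the order from slowest to fastest is: B < A < D < C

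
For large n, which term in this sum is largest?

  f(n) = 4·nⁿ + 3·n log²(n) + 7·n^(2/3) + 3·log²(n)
4·nⁿ

Looking at each term:
  - 4·nⁿ is O(nⁿ)
  - 3·n log²(n) is O(n log² n)
  - 7·n^(2/3) is O(n^(2/3))
  - 3·log²(n) is O(log² n)

The term 4·nⁿ (O(nⁿ)) grows fastest and dominates all others.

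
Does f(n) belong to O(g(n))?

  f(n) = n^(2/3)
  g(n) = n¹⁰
True

f(n) = n^(2/3) is O(n^(2/3)), and g(n) = n¹⁰ is O(n¹⁰).
Since O(n^(2/3)) ⊆ O(n¹⁰) (f grows no faster than g), f(n) = O(g(n)) is true.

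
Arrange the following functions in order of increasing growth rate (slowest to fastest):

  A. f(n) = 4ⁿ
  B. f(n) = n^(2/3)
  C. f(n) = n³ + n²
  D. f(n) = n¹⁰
B < C < D < A

Comparing growth rates:
B = n^(2/3) is O(n^(2/3))
C = n³ + n² is O(n³)
D = n¹⁰ is O(n¹⁰)
A = 4ⁿ is O(4ⁿ)

Therefore, the order from slowest to fastest is: B < C < D < A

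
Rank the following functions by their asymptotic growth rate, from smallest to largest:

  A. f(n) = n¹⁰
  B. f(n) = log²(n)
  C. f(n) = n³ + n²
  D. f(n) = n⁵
B < C < D < A

Comparing growth rates:
B = log²(n) is O(log² n)
C = n³ + n² is O(n³)
D = n⁵ is O(n⁵)
A = n¹⁰ is O(n¹⁰)

Therefore, the order from slowest to fastest is: B < C < D < A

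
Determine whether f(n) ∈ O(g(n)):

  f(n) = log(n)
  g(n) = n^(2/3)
True

f(n) = log(n) is O(log n), and g(n) = n^(2/3) is O(n^(2/3)).
Since O(log n) ⊆ O(n^(2/3)) (f grows no faster than g), f(n) = O(g(n)) is true.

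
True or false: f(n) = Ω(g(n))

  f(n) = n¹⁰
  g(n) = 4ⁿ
False

f(n) = n¹⁰ is O(n¹⁰), and g(n) = 4ⁿ is O(4ⁿ).
Since O(n¹⁰) grows slower than O(4ⁿ), f(n) = Ω(g(n)) is false.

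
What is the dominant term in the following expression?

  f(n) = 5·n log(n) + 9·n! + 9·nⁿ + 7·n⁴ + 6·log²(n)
9·nⁿ

Looking at each term:
  - 5·n log(n) is O(n log n)
  - 9·n! is O(n!)
  - 9·nⁿ is O(nⁿ)
  - 7·n⁴ is O(n⁴)
  - 6·log²(n) is O(log² n)

The term 9·nⁿ (O(nⁿ)) grows fastest and dominates all others.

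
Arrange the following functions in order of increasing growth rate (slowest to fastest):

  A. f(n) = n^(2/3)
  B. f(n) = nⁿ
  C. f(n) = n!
A < C < B

Comparing growth rates:
A = n^(2/3) is O(n^(2/3))
C = n! is O(n!)
B = nⁿ is O(nⁿ)

Therefore, the order from slowest to fastest is: A < C < B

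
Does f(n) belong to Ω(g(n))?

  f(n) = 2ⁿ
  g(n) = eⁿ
False

f(n) = 2ⁿ is O(2ⁿ), and g(n) = eⁿ is O(eⁿ).
Since O(2ⁿ) grows slower than O(eⁿ), f(n) = Ω(g(n)) is false.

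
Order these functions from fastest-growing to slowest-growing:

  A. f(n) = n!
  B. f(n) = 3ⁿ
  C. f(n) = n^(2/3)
A > B > C

Comparing growth rates:
A = n! is O(n!)
B = 3ⁿ is O(3ⁿ)
C = n^(2/3) is O(n^(2/3))

Therefore, the order from fastest to slowest is: A > B > C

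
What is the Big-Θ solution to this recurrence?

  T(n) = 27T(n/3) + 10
Θ(n³)

Master Theorem: a = 27, b = 3, f(n) = 10.
Compute the critical exponent d = log₃(27) = 3.
Compare f(n) = Θ(1) against n^d:
  k = 0 < d = 3, so f(n) = O(n^(d-ε)) — Case 1.
  The recursion cost dominates: T(n) = Θ(n^d) = Θ(n³).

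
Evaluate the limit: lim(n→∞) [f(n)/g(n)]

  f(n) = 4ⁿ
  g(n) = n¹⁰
∞

Since 4ⁿ (O(4ⁿ)) grows faster than n¹⁰ (O(n¹⁰)),
the ratio f(n)/g(n) → ∞ as n → ∞.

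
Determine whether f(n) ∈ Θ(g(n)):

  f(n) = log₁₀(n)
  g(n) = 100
False

f(n) = log₁₀(n) is O(log n), and g(n) = 100 is O(1).
Since they have different growth rates, f(n) = Θ(g(n)) is false.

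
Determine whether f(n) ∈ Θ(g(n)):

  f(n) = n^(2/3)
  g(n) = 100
False

f(n) = n^(2/3) is O(n^(2/3)), and g(n) = 100 is O(1).
Since they have different growth rates, f(n) = Θ(g(n)) is false.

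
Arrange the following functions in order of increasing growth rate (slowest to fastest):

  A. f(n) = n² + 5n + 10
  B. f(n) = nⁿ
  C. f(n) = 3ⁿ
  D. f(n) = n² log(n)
A < D < C < B

Comparing growth rates:
A = n² + 5n + 10 is O(n²)
D = n² log(n) is O(n² log n)
C = 3ⁿ is O(3ⁿ)
B = nⁿ is O(nⁿ)

Therefore, the order from slowest to fastest is: A < D < C < B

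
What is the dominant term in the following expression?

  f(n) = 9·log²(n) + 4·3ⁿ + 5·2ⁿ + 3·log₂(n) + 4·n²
4·3ⁿ

Looking at each term:
  - 9·log²(n) is O(log² n)
  - 4·3ⁿ is O(3ⁿ)
  - 5·2ⁿ is O(2ⁿ)
  - 3·log₂(n) is O(log n)
  - 4·n² is O(n²)

The term 4·3ⁿ (O(3ⁿ)) grows fastest and dominates all others.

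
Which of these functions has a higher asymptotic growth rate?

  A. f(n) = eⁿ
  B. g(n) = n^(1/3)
A

f(n) = eⁿ is O(eⁿ), while g(n) = n^(1/3) is O(n^(1/3)).
Since O(eⁿ) grows faster than O(n^(1/3)), f(n) dominates.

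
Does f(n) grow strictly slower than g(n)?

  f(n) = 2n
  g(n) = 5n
False

f(n) = 2n is O(n), and g(n) = 5n is O(n).
Since they have the same growth rate, f(n) = o(g(n)) is false.
(f = o(g) requires f to grow strictly slower, not equal.)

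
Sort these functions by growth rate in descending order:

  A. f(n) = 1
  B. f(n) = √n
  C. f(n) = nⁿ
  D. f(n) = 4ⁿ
C > D > B > A

Comparing growth rates:
C = nⁿ is O(nⁿ)
D = 4ⁿ is O(4ⁿ)
B = √n is O(√n)
A = 1 is O(1)

Therefore, the order from fastest to slowest is: C > D > B > A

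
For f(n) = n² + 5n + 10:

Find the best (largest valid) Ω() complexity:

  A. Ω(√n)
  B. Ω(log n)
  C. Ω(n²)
C

f(n) = n² + 5n + 10 is Ω(n²).
All listed options are valid Big-Ω bounds (lower bounds),
but Ω(n²) is the tightest (largest valid bound).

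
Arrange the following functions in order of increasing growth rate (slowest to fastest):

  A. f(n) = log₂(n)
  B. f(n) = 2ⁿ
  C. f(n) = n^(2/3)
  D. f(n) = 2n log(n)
A < C < D < B

Comparing growth rates:
A = log₂(n) is O(log n)
C = n^(2/3) is O(n^(2/3))
D = 2n log(n) is O(n log n)
B = 2ⁿ is O(2ⁿ)

Therefore, the order from slowest to fastest is: A < C < D < B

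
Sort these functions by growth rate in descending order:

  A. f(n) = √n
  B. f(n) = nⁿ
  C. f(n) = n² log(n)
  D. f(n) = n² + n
B > C > D > A

Comparing growth rates:
B = nⁿ is O(nⁿ)
C = n² log(n) is O(n² log n)
D = n² + n is O(n²)
A = √n is O(√n)

Therefore, the order from fastest to slowest is: B > C > D > A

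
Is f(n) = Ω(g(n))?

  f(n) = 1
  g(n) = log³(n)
False

f(n) = 1 is O(1), and g(n) = log³(n) is O(log³ n).
Since O(1) grows slower than O(log³ n), f(n) = Ω(g(n)) is false.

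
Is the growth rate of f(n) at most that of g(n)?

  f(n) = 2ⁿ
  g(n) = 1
False

f(n) = 2ⁿ is O(2ⁿ), and g(n) = 1 is O(1).
Since O(2ⁿ) grows faster than O(1), f(n) = O(g(n)) is false.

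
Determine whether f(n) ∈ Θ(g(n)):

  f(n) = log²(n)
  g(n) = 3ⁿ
False

f(n) = log²(n) is O(log² n), and g(n) = 3ⁿ is O(3ⁿ).
Since they have different growth rates, f(n) = Θ(g(n)) is false.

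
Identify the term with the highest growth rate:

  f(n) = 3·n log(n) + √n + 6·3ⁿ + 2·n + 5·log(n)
6·3ⁿ

Looking at each term:
  - 3·n log(n) is O(n log n)
  - √n is O(√n)
  - 6·3ⁿ is O(3ⁿ)
  - 2·n is O(n)
  - 5·log(n) is O(log n)

The term 6·3ⁿ (O(3ⁿ)) grows fastest and dominates all others.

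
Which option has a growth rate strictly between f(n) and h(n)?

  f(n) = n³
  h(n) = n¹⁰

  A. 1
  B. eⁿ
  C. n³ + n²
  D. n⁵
D

We need g(n) with n³ = o(g(n)) and g(n) = o(n¹⁰), i.e. O(n³) ≺ g ≺ O(n¹⁰).
Check each option:
  A. 1 — O(1) does not grow strictly faster than f(n)
  B. eⁿ — O(eⁿ) does not grow strictly slower than h(n)
  C. n³ + n² — O(n³) does not grow strictly faster than f(n)
  D. n⁵ — O(n⁵) is strictly between O(n³) and O(n¹⁰) ✓

Only option D (n⁵) lies strictly between.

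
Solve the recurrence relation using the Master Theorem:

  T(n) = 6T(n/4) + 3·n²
Θ(n²)

Master Theorem: a = 6, b = 4, f(n) = 3·n².
Compute the critical exponent d = log₄(6) = 1.292.
Compare f(n) = Θ(n²) against n^d:
  k = 2 > d = 1.292, so f(n) = Ω(n^(d+ε)) — Case 3.
  Regularity: a·(n/b)^2/n^2 = a/b^2 = 6/16 < 1 ✓.
  The top-level work dominates: T(n) = Θ(f(n)) = Θ(n²).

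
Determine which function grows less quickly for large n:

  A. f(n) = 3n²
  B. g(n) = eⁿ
A

f(n) = 3n² is O(n²), while g(n) = eⁿ is O(eⁿ).
Since O(n²) grows slower than O(eⁿ), f(n) is dominated.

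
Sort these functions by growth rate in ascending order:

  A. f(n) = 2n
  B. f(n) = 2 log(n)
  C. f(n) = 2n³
B < A < C

Comparing growth rates:
B = 2 log(n) is O(log n)
A = 2n is O(n)
C = 2n³ is O(n³)

Therefore, the order from slowest to fastest is: B < A < C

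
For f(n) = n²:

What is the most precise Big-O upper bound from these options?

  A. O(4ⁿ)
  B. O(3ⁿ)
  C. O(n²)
C

f(n) = n² is O(n²).
All listed options are valid Big-O bounds (upper bounds),
but O(n²) is the tightest (smallest valid bound).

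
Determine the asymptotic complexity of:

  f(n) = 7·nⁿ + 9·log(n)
O(nⁿ)

The dominant term in 7·nⁿ + 9·log(n) is 7·nⁿ, which is Θ(nⁿ).
Lower-order terms (9·log(n)) are asymptotically negligible.
Constants are absorbed, so the tightest bound is O(nⁿ).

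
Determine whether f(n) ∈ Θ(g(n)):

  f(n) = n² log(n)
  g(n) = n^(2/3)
False

f(n) = n² log(n) is O(n² log n), and g(n) = n^(2/3) is O(n^(2/3)).
Since they have different growth rates, f(n) = Θ(g(n)) is false.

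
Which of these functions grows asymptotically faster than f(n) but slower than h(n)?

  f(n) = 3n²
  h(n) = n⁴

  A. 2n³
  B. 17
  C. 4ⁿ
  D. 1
A

We need g(n) with 3n² = o(g(n)) and g(n) = o(n⁴), i.e. O(n²) ≺ g ≺ O(n⁴).
Check each option:
  A. 2n³ — O(n³) is strictly between O(n²) and O(n⁴) ✓
  B. 17 — O(1) does not grow strictly faster than f(n)
  C. 4ⁿ — O(4ⁿ) does not grow strictly slower than h(n)
  D. 1 — O(1) does not grow strictly faster than f(n)

Only option A (2n³) lies strictly between.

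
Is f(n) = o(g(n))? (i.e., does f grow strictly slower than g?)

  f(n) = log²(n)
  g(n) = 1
False

f(n) = log²(n) is O(log² n), and g(n) = 1 is O(1).
Since O(log² n) grows faster than or equal to O(1), f(n) = o(g(n)) is false.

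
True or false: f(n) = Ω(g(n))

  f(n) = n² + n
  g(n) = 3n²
True

f(n) = n² + n and g(n) = 3n² are both O(n²).
Big-Ω permits equal growth rates (f ≥ c·g for some c > 0), so f(n) = Ω(g(n)) is true.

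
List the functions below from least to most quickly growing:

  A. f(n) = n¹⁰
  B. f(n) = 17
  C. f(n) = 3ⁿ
B < A < C

Comparing growth rates:
B = 17 is O(1)
A = n¹⁰ is O(n¹⁰)
C = 3ⁿ is O(3ⁿ)

Therefore, the order from slowest to fastest is: B < A < C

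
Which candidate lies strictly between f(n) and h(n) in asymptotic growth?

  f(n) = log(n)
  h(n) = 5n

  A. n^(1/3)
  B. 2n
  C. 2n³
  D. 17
A

We need g(n) with log(n) = o(g(n)) and g(n) = o(5n), i.e. O(log n) ≺ g ≺ O(n).
Check each option:
  A. n^(1/3) — O(n^(1/3)) is strictly between O(log n) and O(n) ✓
  B. 2n — O(n) does not grow strictly slower than h(n)
  C. 2n³ — O(n³) does not grow strictly slower than h(n)
  D. 17 — O(1) does not grow strictly faster than f(n)

Only option A (n^(1/3)) lies strictly between.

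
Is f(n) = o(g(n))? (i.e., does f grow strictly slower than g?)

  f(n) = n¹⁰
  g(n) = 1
False

f(n) = n¹⁰ is O(n¹⁰), and g(n) = 1 is O(1).
Since O(n¹⁰) grows faster than or equal to O(1), f(n) = o(g(n)) is false.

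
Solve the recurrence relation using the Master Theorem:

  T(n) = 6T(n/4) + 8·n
Θ(n^log₄(6))

Master Theorem: a = 6, b = 4, f(n) = 8·n.
Compute the critical exponent d = log₄(6) = 1.292.
Compare f(n) = Θ(n) against n^d:
  k = 1 < d = 1.292, so f(n) = O(n^(d-ε)) — Case 1.
  The recursion cost dominates: T(n) = Θ(n^d) = Θ(n^log₄(6)).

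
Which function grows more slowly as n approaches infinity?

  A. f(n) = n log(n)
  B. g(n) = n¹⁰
A

f(n) = n log(n) is O(n log n), while g(n) = n¹⁰ is O(n¹⁰).
Since O(n log n) grows slower than O(n¹⁰), f(n) is dominated.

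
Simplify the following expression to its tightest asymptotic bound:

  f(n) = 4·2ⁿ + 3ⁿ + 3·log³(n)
Θ(3ⁿ)

Order the terms by growth rate: 3·log³(n) ≺ 4·2ⁿ ≺ 3ⁿ.
The fastest-growing term 3ⁿ dominates as n → ∞; dropping its constant factor gives Θ(3ⁿ).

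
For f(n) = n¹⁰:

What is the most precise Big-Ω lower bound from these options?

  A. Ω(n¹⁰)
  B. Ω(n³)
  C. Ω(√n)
A

f(n) = n¹⁰ is Ω(n¹⁰).
All listed options are valid Big-Ω bounds (lower bounds),
but Ω(n¹⁰) is the tightest (largest valid bound).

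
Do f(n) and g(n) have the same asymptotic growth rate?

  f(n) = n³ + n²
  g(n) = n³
True

f(n) = n³ + n² and g(n) = n³ are both O(n³).
Since they have the same asymptotic growth rate, f(n) = Θ(g(n)) is true.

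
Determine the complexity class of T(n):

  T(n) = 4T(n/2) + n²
Θ(n² log n)

Master Theorem: a = 4, b = 2, f(n) = n².
Compute the critical exponent d = log₂(4) = 2.
Compare f(n) = Θ(n²) against n^d:
  k = 2 = d, so f(n) = Θ(n^d) — Case 2.
  Work is balanced across levels: T(n) = Θ(n^d log n) = Θ(n² log n).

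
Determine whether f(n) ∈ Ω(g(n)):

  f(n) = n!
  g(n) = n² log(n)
True

f(n) = n! is O(n!), and g(n) = n² log(n) is O(n² log n).
Since O(n!) grows at least as fast as O(n² log n), f(n) = Ω(g(n)) is true.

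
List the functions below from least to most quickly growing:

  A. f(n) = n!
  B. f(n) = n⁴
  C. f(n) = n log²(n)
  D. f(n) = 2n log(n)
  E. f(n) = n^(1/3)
E < D < C < B < A

Comparing growth rates:
E = n^(1/3) is O(n^(1/3))
D = 2n log(n) is O(n log n)
C = n log²(n) is O(n log² n)
B = n⁴ is O(n⁴)
A = n! is O(n!)

Therefore, the order from slowest to fastest is: E < D < C < B < A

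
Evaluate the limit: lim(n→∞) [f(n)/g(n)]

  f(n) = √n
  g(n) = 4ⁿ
0

Since √n (O(√n)) grows slower than 4ⁿ (O(4ⁿ)),
the ratio f(n)/g(n) → 0 as n → ∞.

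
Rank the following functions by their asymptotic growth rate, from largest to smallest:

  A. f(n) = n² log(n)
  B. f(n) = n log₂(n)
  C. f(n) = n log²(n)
A > C > B

Comparing growth rates:
A = n² log(n) is O(n² log n)
C = n log²(n) is O(n log² n)
B = n log₂(n) is O(n log n)

Therefore, the order from fastest to slowest is: A > C > B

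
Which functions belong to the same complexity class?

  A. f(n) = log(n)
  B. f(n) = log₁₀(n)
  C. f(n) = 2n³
A and B

Examining each function:
  A. log(n) is O(log n)
  B. log₁₀(n) is O(log n)
  C. 2n³ is O(n³)

Functions A and B both have the same complexity class.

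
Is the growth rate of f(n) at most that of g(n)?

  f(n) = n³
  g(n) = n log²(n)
False

f(n) = n³ is O(n³), and g(n) = n log²(n) is O(n log² n).
Since O(n³) grows faster than O(n log² n), f(n) = O(g(n)) is false.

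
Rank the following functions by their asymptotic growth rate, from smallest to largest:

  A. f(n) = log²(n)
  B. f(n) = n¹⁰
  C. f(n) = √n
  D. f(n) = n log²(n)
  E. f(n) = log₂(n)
E < A < C < D < B

Comparing growth rates:
E = log₂(n) is O(log n)
A = log²(n) is O(log² n)
C = √n is O(√n)
D = n log²(n) is O(n log² n)
B = n¹⁰ is O(n¹⁰)

Therefore, the order from slowest to fastest is: E < A < C < D < B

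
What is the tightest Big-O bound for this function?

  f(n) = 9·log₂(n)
O(log n)

The dominant term in 9·log₂(n) is 9·log₂(n), which is Θ(log n).
Constants are absorbed, so the tightest bound is O(log n).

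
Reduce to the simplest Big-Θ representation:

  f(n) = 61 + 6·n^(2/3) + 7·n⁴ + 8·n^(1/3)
Θ(n⁴)

Order the terms by growth rate: 61 ≺ 8·n^(1/3) ≺ 6·n^(2/3) ≺ 7·n⁴.
The fastest-growing term 7·n⁴ dominates as n → ∞; dropping its constant factor gives Θ(n⁴).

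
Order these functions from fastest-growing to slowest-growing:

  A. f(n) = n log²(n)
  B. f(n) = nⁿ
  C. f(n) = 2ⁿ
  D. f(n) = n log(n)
B > C > A > D

Comparing growth rates:
B = nⁿ is O(nⁿ)
C = 2ⁿ is O(2ⁿ)
A = n log²(n) is O(n log² n)
D = n log(n) is O(n log n)

Therefore, the order from fastest to slowest is: B > C > A > D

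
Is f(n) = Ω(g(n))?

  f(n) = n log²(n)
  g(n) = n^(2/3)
True

f(n) = n log²(n) is O(n log² n), and g(n) = n^(2/3) is O(n^(2/3)).
Since O(n log² n) grows at least as fast as O(n^(2/3)), f(n) = Ω(g(n)) is true.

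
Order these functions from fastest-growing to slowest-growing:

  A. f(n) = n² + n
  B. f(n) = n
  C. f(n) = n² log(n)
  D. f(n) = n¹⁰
D > C > A > B

Comparing growth rates:
D = n¹⁰ is O(n¹⁰)
C = n² log(n) is O(n² log n)
A = n² + n is O(n²)
B = n is O(n)

Therefore, the order from fastest to slowest is: D > C > A > B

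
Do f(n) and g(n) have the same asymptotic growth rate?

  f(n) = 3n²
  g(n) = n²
True

f(n) = 3n² and g(n) = n² are both O(n²).
Since they have the same asymptotic growth rate, f(n) = Θ(g(n)) is true.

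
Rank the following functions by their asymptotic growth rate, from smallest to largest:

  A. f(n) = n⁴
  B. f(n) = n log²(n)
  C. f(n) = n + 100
C < B < A

Comparing growth rates:
C = n + 100 is O(n)
B = n log²(n) is O(n log² n)
A = n⁴ is O(n⁴)

Therefore, the order from slowest to fastest is: C < B < A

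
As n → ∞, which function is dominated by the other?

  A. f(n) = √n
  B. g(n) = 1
B

f(n) = √n is O(√n), while g(n) = 1 is O(1).
Since O(1) grows slower than O(√n), g(n) is dominated.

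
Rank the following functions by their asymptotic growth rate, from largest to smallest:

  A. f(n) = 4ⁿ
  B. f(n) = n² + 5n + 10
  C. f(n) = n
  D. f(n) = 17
A > B > C > D

Comparing growth rates:
A = 4ⁿ is O(4ⁿ)
B = n² + 5n + 10 is O(n²)
C = n is O(n)
D = 17 is O(1)

Therefore, the order from fastest to slowest is: A > B > C > D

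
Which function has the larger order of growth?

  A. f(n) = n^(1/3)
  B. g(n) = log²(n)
A

f(n) = n^(1/3) is O(n^(1/3)), while g(n) = log²(n) is O(log² n).
Since O(n^(1/3)) grows faster than O(log² n), f(n) dominates.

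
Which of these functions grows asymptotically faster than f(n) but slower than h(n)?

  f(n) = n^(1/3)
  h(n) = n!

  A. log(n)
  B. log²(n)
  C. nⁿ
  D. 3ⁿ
D

We need g(n) with n^(1/3) = o(g(n)) and g(n) = o(n!), i.e. O(n^(1/3)) ≺ g ≺ O(n!).
Check each option:
  A. log(n) — O(log n) does not grow strictly faster than f(n)
  B. log²(n) — O(log² n) does not grow strictly faster than f(n)
  C. nⁿ — O(nⁿ) does not grow strictly slower than h(n)
  D. 3ⁿ — O(3ⁿ) is strictly between O(n^(1/3)) and O(n!) ✓

Only option D (3ⁿ) lies strictly between.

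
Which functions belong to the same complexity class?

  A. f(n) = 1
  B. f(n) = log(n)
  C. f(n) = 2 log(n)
B and C

Examining each function:
  A. 1 is O(1)
  B. log(n) is O(log n)
  C. 2 log(n) is O(log n)

Functions B and C both have the same complexity class.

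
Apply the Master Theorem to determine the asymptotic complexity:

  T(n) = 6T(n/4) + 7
Θ(n^log₄(6))

Master Theorem: a = 6, b = 4, f(n) = 7.
Compute the critical exponent d = log₄(6) = 1.292.
Compare f(n) = Θ(1) against n^d:
  k = 0 < d = 1.292, so f(n) = O(n^(d-ε)) — Case 1.
  The recursion cost dominates: T(n) = Θ(n^d) = Θ(n^log₄(6)).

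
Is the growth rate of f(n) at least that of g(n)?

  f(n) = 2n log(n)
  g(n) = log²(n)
True

f(n) = 2n log(n) is O(n log n), and g(n) = log²(n) is O(log² n).
Since O(n log n) grows at least as fast as O(log² n), f(n) = Ω(g(n)) is true.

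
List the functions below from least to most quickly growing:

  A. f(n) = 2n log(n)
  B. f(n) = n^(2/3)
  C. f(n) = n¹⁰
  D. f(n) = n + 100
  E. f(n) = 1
E < B < D < A < C

Comparing growth rates:
E = 1 is O(1)
B = n^(2/3) is O(n^(2/3))
D = n + 100 is O(n)
A = 2n log(n) is O(n log n)
C = n¹⁰ is O(n¹⁰)

Therefore, the order from slowest to fastest is: E < B < D < A < C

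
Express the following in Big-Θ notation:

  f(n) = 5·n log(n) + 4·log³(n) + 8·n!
Θ(n!)

Order the terms by growth rate: 4·log³(n) ≺ 5·n log(n) ≺ 8·n!.
The fastest-growing term 8·n! dominates as n → ∞; dropping its constant factor gives Θ(n!).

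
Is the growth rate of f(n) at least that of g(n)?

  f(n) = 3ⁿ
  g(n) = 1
True

f(n) = 3ⁿ is O(3ⁿ), and g(n) = 1 is O(1).
Since O(3ⁿ) grows at least as fast as O(1), f(n) = Ω(g(n)) is true.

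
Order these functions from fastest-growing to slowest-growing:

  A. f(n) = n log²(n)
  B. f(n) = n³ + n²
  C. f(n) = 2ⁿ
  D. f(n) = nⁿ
D > C > B > A

Comparing growth rates:
D = nⁿ is O(nⁿ)
C = 2ⁿ is O(2ⁿ)
B = n³ + n² is O(n³)
A = n log²(n) is O(n log² n)

Therefore, the order from fastest to slowest is: D > C > B > A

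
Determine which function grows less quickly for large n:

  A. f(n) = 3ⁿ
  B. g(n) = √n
B

f(n) = 3ⁿ is O(3ⁿ), while g(n) = √n is O(√n).
Since O(√n) grows slower than O(3ⁿ), g(n) is dominated.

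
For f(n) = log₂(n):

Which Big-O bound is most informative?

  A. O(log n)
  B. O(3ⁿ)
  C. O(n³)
A

f(n) = log₂(n) is O(log n).
All listed options are valid Big-O bounds (upper bounds),
but O(log n) is the tightest (smallest valid bound).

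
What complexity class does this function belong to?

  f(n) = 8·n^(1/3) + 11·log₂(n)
O(n^(1/3))

The dominant term in 8·n^(1/3) + 11·log₂(n) is 8·n^(1/3), which is Θ(n^(1/3)).
Lower-order terms (11·log₂(n)) are asymptotically negligible.
Constants are absorbed, so the tightest bound is O(n^(1/3)).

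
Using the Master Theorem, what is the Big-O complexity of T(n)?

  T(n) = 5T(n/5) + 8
Θ(n)

Master Theorem: a = 5, b = 5, f(n) = 8.
Compute the critical exponent d = log₅(5) = 1.
Compare f(n) = Θ(1) against n^d:
  k = 0 < d = 1, so f(n) = O(n^(d-ε)) — Case 1.
  The recursion cost dominates: T(n) = Θ(n^d) = Θ(n).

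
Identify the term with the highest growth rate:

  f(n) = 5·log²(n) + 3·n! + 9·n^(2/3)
3·n!

Looking at each term:
  - 5·log²(n) is O(log² n)
  - 3·n! is O(n!)
  - 9·n^(2/3) is O(n^(2/3))

The term 3·n! (O(n!)) grows fastest and dominates all others.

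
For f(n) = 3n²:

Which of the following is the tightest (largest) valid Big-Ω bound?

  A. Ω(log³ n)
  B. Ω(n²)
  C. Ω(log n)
B

f(n) = 3n² is Ω(n²).
All listed options are valid Big-Ω bounds (lower bounds),
but Ω(n²) is the tightest (largest valid bound).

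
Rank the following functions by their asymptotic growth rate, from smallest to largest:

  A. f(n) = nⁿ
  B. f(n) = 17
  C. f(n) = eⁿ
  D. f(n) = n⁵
B < D < C < A

Comparing growth rates:
B = 17 is O(1)
D = n⁵ is O(n⁵)
C = eⁿ is O(eⁿ)
A = nⁿ is O(nⁿ)

Therefore, the order from slowest to fastest is: B < D < C < A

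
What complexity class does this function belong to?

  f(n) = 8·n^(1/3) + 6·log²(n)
O(n^(1/3))

The dominant term in 8·n^(1/3) + 6·log²(n) is 8·n^(1/3), which is Θ(n^(1/3)).
Lower-order terms (6·log²(n)) are asymptotically negligible.
Constants are absorbed, so the tightest bound is O(n^(1/3)).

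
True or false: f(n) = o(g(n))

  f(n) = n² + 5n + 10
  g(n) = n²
False

f(n) = n² + 5n + 10 is O(n²), and g(n) = n² is O(n²).
Since they have the same growth rate, f(n) = o(g(n)) is false.
(f = o(g) requires f to grow strictly slower, not equal.)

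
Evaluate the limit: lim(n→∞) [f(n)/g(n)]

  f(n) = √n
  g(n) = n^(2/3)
0

Since √n (O(√n)) grows slower than n^(2/3) (O(n^(2/3))),
the ratio f(n)/g(n) → 0 as n → ∞.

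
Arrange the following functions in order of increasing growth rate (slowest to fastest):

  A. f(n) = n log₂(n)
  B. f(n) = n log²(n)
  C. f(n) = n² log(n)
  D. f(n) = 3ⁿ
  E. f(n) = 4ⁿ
A < B < C < D < E

Comparing growth rates:
A = n log₂(n) is O(n log n)
B = n log²(n) is O(n log² n)
C = n² log(n) is O(n² log n)
D = 3ⁿ is O(3ⁿ)
E = 4ⁿ is O(4ⁿ)

Therefore, the order from slowest to fastest is: A < B < C < D < E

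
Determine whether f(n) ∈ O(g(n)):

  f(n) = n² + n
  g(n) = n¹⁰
True

f(n) = n² + n is O(n²), and g(n) = n¹⁰ is O(n¹⁰).
Since O(n²) ⊆ O(n¹⁰) (f grows no faster than g), f(n) = O(g(n)) is true.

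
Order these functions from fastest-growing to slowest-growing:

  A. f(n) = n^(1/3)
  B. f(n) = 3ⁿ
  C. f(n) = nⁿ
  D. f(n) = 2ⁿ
C > B > D > A

Comparing growth rates:
C = nⁿ is O(nⁿ)
B = 3ⁿ is O(3ⁿ)
D = 2ⁿ is O(2ⁿ)
A = n^(1/3) is O(n^(1/3))

Therefore, the order from fastest to slowest is: C > B > D > A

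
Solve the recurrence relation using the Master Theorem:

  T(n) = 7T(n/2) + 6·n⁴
Θ(n⁴)

Master Theorem: a = 7, b = 2, f(n) = 6·n⁴.
Compute the critical exponent d = log₂(7) = 2.807.
Compare f(n) = Θ(n⁴) against n^d:
  k = 4 > d = 2.807, so f(n) = Ω(n^(d+ε)) — Case 3.
  Regularity: a·(n/b)^4/n^4 = a/b^4 = 7/16 < 1 ✓.
  The top-level work dominates: T(n) = Θ(f(n)) = Θ(n⁴).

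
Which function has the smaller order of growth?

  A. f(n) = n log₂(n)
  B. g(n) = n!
A

f(n) = n log₂(n) is O(n log n), while g(n) = n! is O(n!).
Since O(n log n) grows slower than O(n!), f(n) is dominated.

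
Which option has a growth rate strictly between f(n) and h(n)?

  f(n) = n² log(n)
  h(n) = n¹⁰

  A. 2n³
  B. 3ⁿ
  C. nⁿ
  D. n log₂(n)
A

We need g(n) with n² log(n) = o(g(n)) and g(n) = o(n¹⁰), i.e. O(n² log n) ≺ g ≺ O(n¹⁰).
Check each option:
  A. 2n³ — O(n³) is strictly between O(n² log n) and O(n¹⁰) ✓
  B. 3ⁿ — O(3ⁿ) does not grow strictly slower than h(n)
  C. nⁿ — O(nⁿ) does not grow strictly slower than h(n)
  D. n log₂(n) — O(n log n) does not grow strictly faster than f(n)

Only option A (2n³) lies strictly between.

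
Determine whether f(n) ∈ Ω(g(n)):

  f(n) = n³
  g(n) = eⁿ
False

f(n) = n³ is O(n³), and g(n) = eⁿ is O(eⁿ).
Since O(n³) grows slower than O(eⁿ), f(n) = Ω(g(n)) is false.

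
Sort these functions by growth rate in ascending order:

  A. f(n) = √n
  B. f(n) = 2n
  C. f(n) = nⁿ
A < B < C

Comparing growth rates:
A = √n is O(√n)
B = 2n is O(n)
C = nⁿ is O(nⁿ)

Therefore, the order from slowest to fastest is: A < B < C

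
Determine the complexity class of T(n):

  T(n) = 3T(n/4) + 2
Θ(n^log₄(3))

Master Theorem: a = 3, b = 4, f(n) = 2.
Compute the critical exponent d = log₄(3) = 0.792.
Compare f(n) = Θ(1) against n^d:
  k = 0 < d = 0.792, so f(n) = O(n^(d-ε)) — Case 1.
  The recursion cost dominates: T(n) = Θ(n^d) = Θ(n^log₄(3)).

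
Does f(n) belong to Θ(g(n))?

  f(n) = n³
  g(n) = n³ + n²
True

f(n) = n³ and g(n) = n³ + n² are both O(n³).
Since they have the same asymptotic growth rate, f(n) = Θ(g(n)) is true.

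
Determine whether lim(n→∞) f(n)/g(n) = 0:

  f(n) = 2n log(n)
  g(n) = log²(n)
False

f(n) = 2n log(n) is O(n log n), and g(n) = log²(n) is O(log² n).
Since O(n log n) grows faster than or equal to O(log² n), f(n) = o(g(n)) is false.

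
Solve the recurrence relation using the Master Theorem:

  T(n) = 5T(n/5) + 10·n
Θ(n log n)

Master Theorem: a = 5, b = 5, f(n) = 10·n.
Compute the critical exponent d = log₅(5) = 1.
Compare f(n) = Θ(n) against n^d:
  k = 1 = d, so f(n) = Θ(n^d) — Case 2.
  Work is balanced across levels: T(n) = Θ(n^d log n) = Θ(n log n).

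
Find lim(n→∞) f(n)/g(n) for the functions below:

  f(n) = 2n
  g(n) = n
2

Since 2n and n have the same growth rate (O(n)),
the ratio converges to a constant: 2.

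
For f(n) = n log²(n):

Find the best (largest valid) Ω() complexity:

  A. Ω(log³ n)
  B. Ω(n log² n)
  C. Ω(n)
B

f(n) = n log²(n) is Ω(n log² n).
All listed options are valid Big-Ω bounds (lower bounds),
but Ω(n log² n) is the tightest (largest valid bound).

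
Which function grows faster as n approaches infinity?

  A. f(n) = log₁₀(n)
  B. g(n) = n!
B

f(n) = log₁₀(n) is O(log n), while g(n) = n! is O(n!).
Since O(n!) grows faster than O(log n), g(n) dominates.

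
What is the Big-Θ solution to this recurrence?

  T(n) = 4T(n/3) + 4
Θ(n^log₃(4))

Master Theorem: a = 4, b = 3, f(n) = 4.
Compute the critical exponent d = log₃(4) = 1.262.
Compare f(n) = Θ(1) against n^d:
  k = 0 < d = 1.262, so f(n) = O(n^(d-ε)) — Case 1.
  The recursion cost dominates: T(n) = Θ(n^d) = Θ(n^log₃(4)).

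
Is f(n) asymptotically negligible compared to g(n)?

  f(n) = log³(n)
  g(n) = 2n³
True

f(n) = log³(n) is O(log³ n), and g(n) = 2n³ is O(n³).
Since O(log³ n) grows strictly slower than O(n³), f(n) = o(g(n)) is true.
This means lim(n→∞) f(n)/g(n) = 0.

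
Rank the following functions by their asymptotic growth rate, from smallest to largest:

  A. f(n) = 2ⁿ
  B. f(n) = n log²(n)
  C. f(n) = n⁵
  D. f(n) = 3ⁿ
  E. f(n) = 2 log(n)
E < B < C < A < D

Comparing growth rates:
E = 2 log(n) is O(log n)
B = n log²(n) is O(n log² n)
C = n⁵ is O(n⁵)
A = 2ⁿ is O(2ⁿ)
D = 3ⁿ is O(3ⁿ)

Therefore, the order from slowest to fastest is: E < B < C < A < D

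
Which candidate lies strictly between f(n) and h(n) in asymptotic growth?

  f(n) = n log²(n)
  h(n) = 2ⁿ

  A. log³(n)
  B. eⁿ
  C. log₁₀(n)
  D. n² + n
D

We need g(n) with n log²(n) = o(g(n)) and g(n) = o(2ⁿ), i.e. O(n log² n) ≺ g ≺ O(2ⁿ).
Check each option:
  A. log³(n) — O(log³ n) does not grow strictly faster than f(n)
  B. eⁿ — O(eⁿ) does not grow strictly slower than h(n)
  C. log₁₀(n) — O(log n) does not grow strictly faster than f(n)
  D. n² + n — O(n²) is strictly between O(n log² n) and O(2ⁿ) ✓

Only option D (n² + n) lies strictly between.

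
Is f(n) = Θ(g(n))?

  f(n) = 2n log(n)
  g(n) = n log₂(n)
True

f(n) = 2n log(n) and g(n) = n log₂(n) are both O(n log n).
Since they have the same asymptotic growth rate, f(n) = Θ(g(n)) is true.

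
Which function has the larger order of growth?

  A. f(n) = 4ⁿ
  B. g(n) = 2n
A

f(n) = 4ⁿ is O(4ⁿ), while g(n) = 2n is O(n).
Since O(4ⁿ) grows faster than O(n), f(n) dominates.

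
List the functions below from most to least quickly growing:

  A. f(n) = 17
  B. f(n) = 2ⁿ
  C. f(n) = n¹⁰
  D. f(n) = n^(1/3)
B > C > D > A

Comparing growth rates:
B = 2ⁿ is O(2ⁿ)
C = n¹⁰ is O(n¹⁰)
D = n^(1/3) is O(n^(1/3))
A = 17 is O(1)

Therefore, the order from fastest to slowest is: B > C > D > A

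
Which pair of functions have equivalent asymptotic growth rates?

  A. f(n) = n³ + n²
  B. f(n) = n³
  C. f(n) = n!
A and B

Examining each function:
  A. n³ + n² is O(n³)
  B. n³ is O(n³)
  C. n! is O(n!)

Functions A and B both have the same complexity class.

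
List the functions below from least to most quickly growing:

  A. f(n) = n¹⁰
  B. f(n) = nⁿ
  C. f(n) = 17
C < A < B

Comparing growth rates:
C = 17 is O(1)
A = n¹⁰ is O(n¹⁰)
B = nⁿ is O(nⁿ)

Therefore, the order from slowest to fastest is: C < A < B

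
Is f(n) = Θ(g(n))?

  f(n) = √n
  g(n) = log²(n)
False

f(n) = √n is O(√n), and g(n) = log²(n) is O(log² n).
Since they have different growth rates, f(n) = Θ(g(n)) is false.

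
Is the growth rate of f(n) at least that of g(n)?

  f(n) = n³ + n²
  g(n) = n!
False

f(n) = n³ + n² is O(n³), and g(n) = n! is O(n!).
Since O(n³) grows slower than O(n!), f(n) = Ω(g(n)) is false.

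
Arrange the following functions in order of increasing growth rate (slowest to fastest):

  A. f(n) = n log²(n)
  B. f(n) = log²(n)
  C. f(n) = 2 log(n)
C < B < A

Comparing growth rates:
C = 2 log(n) is O(log n)
B = log²(n) is O(log² n)
A = n log²(n) is O(n log² n)

Therefore, the order from slowest to fastest is: C < B < A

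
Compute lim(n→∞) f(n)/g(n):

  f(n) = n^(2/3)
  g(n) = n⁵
0

Since n^(2/3) (O(n^(2/3))) grows slower than n⁵ (O(n⁵)),
the ratio f(n)/g(n) → 0 as n → ∞.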